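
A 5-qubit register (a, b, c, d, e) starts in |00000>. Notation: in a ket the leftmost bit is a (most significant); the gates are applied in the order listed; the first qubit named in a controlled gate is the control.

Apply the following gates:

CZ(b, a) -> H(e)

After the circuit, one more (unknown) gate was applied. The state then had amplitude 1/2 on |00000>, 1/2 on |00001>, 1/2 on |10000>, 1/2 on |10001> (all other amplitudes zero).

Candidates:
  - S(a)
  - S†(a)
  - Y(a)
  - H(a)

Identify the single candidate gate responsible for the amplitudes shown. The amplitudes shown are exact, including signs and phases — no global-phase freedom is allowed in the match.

It was H(a) that produced the state shown.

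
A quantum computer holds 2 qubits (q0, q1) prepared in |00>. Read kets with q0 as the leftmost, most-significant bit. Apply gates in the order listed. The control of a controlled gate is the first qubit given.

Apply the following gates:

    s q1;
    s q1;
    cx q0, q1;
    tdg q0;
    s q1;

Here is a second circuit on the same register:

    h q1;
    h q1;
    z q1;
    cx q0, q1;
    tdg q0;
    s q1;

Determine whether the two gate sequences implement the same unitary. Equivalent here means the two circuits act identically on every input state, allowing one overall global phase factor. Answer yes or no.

Yes, they are equivalent — the unitaries differ by at most a global phase.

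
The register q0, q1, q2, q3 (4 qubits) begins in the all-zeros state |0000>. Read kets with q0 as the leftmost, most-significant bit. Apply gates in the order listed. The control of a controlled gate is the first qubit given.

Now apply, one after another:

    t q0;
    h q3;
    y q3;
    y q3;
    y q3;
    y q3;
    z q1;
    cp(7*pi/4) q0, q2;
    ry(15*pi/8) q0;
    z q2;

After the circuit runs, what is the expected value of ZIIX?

The observable ZIIX averages to sqrt(sqrt(2) + 2)/2. Key observation: the block from step 3 through step 6 cancels to the identity and can be dropped.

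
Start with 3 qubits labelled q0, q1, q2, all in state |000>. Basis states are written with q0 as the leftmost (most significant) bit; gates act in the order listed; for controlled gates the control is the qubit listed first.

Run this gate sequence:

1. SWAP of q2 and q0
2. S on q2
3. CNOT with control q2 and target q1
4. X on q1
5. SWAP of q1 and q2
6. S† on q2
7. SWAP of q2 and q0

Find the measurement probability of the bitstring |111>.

A full measurement returns |111> with probability 0.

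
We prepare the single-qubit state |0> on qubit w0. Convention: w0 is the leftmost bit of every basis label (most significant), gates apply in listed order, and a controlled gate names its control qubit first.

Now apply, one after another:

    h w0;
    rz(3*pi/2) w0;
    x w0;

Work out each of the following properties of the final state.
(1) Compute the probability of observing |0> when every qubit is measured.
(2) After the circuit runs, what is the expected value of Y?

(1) A full measurement returns |0> with probability 1/2.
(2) The expectation value of Y is 1.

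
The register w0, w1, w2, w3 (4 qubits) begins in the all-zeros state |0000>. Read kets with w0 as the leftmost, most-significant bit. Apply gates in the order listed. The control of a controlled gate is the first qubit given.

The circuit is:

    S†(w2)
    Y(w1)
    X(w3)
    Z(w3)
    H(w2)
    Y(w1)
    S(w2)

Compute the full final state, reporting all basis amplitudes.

After the circuit, the state carries amplitude -sqrt(2)/2 on |0001>, -sqrt(2)*I/2 on |0011>, and 0 on every other basis state.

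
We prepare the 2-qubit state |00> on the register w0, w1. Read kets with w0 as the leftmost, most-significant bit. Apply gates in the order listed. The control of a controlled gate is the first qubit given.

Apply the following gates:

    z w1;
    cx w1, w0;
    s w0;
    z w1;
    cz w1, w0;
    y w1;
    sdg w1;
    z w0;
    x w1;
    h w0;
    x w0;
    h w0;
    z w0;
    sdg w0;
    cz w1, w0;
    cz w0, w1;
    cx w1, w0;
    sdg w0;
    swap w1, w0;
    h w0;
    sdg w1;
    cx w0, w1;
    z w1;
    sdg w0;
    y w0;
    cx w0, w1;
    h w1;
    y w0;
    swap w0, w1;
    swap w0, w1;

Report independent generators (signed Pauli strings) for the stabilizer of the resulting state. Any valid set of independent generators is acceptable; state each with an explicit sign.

One valid set of independent stabilizer generators is +YI, -IX (any independent generating set of the same group is equally correct). Key observation: gates 10-13 undo each other exactly, leaving only the rest of the circuit to track.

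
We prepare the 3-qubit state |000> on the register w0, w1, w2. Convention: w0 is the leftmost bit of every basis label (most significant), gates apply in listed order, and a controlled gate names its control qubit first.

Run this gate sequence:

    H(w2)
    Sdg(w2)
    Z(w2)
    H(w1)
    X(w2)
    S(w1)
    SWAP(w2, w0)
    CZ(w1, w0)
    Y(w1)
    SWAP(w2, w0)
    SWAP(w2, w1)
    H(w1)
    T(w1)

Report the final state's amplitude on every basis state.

The resulting statevector has amplitude sqrt(2)*(-1 + I)/4 on |000>, sqrt(2)*(-1 + I)/4 on |001>, sqrt(2)*(1 + I)*exp(I*pi/4)/4 on |010>, sqrt(2)*(-1 - I)*exp(I*pi/4)/4 on |011>, 0 on |100>, 0 on |101>, 0 on |110>, 0 on |111>.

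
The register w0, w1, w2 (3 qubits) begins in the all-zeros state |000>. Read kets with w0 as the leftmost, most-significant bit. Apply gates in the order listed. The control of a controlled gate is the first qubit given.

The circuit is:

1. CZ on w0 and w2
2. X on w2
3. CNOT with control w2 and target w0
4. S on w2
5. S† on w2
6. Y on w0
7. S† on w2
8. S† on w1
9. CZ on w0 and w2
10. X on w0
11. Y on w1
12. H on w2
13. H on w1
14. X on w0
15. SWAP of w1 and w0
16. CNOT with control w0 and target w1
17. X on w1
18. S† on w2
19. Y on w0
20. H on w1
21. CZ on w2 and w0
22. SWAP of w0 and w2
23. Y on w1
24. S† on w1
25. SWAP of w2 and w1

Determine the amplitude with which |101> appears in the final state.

The final state's coefficient on |101> equals sqrt(2)*I/4.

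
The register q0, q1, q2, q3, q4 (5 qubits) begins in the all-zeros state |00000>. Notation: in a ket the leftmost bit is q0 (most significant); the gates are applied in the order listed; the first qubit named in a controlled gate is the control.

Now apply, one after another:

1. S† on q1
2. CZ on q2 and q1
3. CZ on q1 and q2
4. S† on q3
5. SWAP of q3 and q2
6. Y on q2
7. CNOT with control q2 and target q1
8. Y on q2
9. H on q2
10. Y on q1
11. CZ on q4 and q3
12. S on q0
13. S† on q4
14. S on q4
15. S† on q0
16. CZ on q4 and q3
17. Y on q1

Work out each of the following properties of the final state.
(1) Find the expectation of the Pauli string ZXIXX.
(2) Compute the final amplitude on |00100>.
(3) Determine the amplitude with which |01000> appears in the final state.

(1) The observable ZXIXX averages to 0. Key observation: gates 10-17 undo each other exactly, leaving only the rest of the circuit to track.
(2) |00100> carries amplitude 0 in the final state.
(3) The final state's coefficient on |01000> equals sqrt(2)/2.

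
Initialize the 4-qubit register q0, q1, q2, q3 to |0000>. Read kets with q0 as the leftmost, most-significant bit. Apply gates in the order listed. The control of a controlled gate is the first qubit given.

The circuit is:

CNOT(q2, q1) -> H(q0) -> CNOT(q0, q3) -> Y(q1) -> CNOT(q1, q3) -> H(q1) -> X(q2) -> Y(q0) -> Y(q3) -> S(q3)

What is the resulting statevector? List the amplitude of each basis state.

The resulting statevector has amplitude -1/2 on |0011>, 1/2 on |0111>, I/2 on |1010>, -I/2 on |1110>, and 0 on every other basis state.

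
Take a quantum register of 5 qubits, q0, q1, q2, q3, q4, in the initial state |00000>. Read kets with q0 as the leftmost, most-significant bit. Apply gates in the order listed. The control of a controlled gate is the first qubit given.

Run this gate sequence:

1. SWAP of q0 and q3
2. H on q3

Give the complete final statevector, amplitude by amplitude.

After the circuit, the state carries amplitude sqrt(2)/2 on |00000>, sqrt(2)/2 on |00010>, and 0 on every other basis state.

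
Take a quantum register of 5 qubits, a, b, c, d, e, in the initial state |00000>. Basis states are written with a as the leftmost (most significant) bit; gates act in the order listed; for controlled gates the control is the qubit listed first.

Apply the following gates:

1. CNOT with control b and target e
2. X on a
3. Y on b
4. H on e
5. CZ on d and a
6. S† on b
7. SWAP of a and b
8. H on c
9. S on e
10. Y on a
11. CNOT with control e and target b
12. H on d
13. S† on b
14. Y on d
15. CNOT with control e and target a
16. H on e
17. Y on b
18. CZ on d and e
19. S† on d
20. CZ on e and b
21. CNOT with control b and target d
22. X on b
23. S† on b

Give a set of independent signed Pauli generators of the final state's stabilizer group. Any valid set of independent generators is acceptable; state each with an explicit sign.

The final state is stabilized by the group generated by -XXIZZ, +IIXII, -IZIYZ, -IZIZX, -ZZIII; other independent generating sets are equally valid.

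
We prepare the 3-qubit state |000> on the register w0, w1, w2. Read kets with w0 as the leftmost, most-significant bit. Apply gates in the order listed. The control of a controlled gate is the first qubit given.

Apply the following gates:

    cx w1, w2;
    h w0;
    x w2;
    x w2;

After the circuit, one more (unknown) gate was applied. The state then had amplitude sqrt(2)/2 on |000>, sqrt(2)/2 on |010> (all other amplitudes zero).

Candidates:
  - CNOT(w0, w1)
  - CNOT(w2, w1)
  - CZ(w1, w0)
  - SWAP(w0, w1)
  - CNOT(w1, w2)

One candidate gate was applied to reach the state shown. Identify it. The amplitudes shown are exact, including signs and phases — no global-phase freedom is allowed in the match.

The applied gate was SWAP(w0, w1).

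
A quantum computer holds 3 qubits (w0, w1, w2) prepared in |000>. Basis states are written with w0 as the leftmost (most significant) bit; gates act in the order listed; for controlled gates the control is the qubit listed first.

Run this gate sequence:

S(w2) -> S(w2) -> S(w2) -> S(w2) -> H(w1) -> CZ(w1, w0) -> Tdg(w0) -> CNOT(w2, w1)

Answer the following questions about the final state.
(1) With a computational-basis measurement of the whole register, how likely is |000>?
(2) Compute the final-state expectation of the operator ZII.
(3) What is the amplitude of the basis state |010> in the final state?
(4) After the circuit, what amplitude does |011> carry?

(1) Outcome |000> occurs with probability 1/2. Key observation: the block from step 1 through step 4 cancels to the identity and can be dropped.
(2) The expectation value of ZII is 1.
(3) |010> carries amplitude sqrt(2)/2 in the final state.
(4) The amplitude on |011> is 0.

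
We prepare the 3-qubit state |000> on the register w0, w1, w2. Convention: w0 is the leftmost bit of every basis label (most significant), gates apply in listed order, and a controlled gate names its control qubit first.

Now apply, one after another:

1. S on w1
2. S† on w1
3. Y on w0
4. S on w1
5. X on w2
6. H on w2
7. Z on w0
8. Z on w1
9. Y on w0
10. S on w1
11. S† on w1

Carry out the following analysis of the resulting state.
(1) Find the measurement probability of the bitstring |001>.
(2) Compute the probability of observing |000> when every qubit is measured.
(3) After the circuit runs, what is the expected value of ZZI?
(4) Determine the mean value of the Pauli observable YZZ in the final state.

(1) The probability of measuring |001> is 1/2.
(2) Outcome |000> occurs with probability 1/2.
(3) The observable ZZI averages to 1.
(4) The expectation value of YZZ is 0.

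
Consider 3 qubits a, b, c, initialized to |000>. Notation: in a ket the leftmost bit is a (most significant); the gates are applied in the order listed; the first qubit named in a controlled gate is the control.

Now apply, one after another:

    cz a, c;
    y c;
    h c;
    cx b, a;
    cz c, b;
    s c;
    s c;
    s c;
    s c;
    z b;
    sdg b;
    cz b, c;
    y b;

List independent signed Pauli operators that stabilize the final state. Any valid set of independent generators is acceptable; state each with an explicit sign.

The stabilizer group can be generated by -IIX, +ZII, -IZI, among other valid generating sets. Key observation: the block from step 6 through step 9 cancels to the identity and can be dropped.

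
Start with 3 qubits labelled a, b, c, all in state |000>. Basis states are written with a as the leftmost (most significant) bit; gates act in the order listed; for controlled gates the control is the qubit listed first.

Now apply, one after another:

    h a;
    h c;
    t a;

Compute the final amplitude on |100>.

The amplitude on |100> is exp(I*pi/4)/2.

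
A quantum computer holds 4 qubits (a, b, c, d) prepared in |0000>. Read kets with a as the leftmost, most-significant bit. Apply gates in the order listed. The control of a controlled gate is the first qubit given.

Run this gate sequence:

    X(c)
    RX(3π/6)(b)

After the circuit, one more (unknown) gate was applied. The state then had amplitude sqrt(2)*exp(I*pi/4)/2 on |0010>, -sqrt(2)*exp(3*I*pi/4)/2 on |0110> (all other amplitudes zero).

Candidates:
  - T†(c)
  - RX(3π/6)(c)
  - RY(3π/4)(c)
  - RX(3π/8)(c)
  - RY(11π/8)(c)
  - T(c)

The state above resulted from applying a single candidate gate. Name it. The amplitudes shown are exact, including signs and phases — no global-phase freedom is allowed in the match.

The applied gate was T(c).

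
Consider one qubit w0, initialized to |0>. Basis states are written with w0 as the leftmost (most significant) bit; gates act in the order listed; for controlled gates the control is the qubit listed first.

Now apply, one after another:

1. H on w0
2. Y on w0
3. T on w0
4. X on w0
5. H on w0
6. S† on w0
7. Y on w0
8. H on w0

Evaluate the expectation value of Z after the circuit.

In the final state, Z has expectation sqrt(2)/2.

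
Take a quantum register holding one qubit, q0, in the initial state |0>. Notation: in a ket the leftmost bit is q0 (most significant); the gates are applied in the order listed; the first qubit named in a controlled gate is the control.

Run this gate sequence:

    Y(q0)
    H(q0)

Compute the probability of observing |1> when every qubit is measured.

The probability of measuring |1> is 1/2.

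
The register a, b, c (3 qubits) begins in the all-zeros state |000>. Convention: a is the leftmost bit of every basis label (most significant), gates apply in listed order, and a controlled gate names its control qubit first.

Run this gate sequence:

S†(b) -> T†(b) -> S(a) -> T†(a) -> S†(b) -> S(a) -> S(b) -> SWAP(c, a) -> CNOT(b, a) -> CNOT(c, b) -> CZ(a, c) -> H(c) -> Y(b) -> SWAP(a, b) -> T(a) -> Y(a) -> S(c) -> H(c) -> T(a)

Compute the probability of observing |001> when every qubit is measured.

The probability of measuring |001> is 1/2.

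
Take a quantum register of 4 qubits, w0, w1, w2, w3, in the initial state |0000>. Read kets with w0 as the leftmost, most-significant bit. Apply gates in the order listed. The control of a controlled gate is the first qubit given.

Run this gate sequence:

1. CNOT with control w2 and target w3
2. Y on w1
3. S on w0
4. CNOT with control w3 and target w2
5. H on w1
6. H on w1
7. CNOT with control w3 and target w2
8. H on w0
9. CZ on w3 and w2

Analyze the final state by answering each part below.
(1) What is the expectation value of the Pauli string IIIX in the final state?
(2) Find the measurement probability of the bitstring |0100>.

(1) The observable IIIX averages to 0. Key observation: the block from step 5 through step 6 cancels to the identity and can be dropped.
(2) Outcome |0100> occurs with probability 1/2.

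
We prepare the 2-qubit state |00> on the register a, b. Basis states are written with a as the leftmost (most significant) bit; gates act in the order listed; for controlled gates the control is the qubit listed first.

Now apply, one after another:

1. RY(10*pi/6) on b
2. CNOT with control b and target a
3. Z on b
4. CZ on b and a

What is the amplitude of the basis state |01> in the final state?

|01> carries amplitude 0 in the final state.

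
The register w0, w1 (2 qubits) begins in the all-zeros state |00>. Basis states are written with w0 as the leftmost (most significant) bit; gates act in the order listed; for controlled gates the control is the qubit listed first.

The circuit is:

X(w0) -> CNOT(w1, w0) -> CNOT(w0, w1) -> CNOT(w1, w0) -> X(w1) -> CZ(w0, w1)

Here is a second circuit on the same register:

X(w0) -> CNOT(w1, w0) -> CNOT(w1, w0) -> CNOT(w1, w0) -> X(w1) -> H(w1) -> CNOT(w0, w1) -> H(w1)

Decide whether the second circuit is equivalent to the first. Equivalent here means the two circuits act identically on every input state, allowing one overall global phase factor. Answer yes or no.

No — the two circuits implement different unitaries, even allowing a global phase.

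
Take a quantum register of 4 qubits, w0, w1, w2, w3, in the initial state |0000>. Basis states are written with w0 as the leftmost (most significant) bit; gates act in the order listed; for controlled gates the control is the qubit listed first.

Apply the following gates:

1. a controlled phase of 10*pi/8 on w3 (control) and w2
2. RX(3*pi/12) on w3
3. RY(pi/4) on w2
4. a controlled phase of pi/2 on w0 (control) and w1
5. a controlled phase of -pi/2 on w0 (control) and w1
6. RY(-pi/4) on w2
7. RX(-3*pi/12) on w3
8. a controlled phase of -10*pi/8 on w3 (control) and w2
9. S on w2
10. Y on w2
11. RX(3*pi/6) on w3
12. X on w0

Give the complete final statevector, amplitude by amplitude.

The final amplitudes are sqrt(2)*I/2 on |1010>, sqrt(2)/2 on |1011>, and 0 on every other basis state. Key observation: the block from step 1 through step 8 cancels to the identity and can be dropped.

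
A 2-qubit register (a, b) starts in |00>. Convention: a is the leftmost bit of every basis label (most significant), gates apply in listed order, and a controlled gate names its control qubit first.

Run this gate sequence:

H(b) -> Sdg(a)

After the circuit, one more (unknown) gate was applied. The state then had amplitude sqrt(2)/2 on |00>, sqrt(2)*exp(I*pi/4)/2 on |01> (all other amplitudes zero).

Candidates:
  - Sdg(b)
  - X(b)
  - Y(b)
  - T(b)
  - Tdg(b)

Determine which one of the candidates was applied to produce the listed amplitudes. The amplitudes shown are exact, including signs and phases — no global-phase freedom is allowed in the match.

It was T(b) that produced the state shown.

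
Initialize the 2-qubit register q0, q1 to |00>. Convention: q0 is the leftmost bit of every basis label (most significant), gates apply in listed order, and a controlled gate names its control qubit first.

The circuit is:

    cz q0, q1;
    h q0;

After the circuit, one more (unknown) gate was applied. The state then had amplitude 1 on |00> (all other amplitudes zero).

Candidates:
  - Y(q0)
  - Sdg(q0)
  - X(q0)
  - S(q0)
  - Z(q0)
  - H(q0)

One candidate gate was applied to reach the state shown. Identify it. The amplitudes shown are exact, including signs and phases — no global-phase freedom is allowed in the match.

It was H(q0) that produced the state shown.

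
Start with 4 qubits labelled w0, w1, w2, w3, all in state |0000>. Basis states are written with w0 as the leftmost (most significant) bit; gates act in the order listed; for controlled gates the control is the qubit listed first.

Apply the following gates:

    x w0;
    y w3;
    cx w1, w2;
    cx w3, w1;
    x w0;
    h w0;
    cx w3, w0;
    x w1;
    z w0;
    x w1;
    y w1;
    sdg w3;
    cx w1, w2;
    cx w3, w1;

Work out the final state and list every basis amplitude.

After the circuit, the state carries amplitude -sqrt(2)*I/2 on |0101>, sqrt(2)*I/2 on |1101>, and 0 on every other basis state.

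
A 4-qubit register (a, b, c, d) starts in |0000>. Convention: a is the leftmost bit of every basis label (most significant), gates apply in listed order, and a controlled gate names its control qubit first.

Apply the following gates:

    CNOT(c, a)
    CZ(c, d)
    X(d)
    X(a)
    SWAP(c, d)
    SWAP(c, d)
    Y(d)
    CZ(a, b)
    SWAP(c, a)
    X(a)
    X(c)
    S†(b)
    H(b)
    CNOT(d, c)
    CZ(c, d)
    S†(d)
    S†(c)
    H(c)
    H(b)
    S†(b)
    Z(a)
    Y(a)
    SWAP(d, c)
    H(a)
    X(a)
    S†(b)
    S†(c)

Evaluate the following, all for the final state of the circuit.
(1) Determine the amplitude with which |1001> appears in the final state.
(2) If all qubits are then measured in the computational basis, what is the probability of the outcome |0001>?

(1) |1001> carries amplitude 1/2 in the final state. Key observation: gates 5-6 undo each other exactly, leaving only the rest of the circuit to track.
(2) A full measurement returns |0001> with probability 1/4.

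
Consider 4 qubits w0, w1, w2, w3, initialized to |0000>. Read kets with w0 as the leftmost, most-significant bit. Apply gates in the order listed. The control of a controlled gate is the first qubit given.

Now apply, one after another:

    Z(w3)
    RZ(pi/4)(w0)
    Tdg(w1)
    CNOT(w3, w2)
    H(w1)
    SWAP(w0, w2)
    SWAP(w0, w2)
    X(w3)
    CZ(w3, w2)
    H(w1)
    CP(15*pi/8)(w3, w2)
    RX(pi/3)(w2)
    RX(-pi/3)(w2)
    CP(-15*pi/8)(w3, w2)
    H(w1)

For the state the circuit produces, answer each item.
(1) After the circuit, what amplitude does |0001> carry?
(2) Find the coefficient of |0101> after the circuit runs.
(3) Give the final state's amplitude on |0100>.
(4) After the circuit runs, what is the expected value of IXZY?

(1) |0001> carries amplitude -sqrt(2)*exp(7*I*pi/8)/2 in the final state. Key observation: the block from step 10 through step 15 cancels to the identity and can be dropped.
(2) The amplitude on |0101> is -sqrt(2)*exp(7*I*pi/8)/2.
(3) |0100> carries amplitude 0 in the final state.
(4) The expectation value of IXZY is 0.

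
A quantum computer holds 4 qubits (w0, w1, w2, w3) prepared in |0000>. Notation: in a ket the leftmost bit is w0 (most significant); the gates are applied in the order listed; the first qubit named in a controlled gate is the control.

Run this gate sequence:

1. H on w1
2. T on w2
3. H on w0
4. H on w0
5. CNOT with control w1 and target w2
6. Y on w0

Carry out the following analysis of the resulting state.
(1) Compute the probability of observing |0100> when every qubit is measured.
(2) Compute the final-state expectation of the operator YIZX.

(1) The probability of measuring |0100> is 0. Key observation: steps 3-4 multiply out to the identity, so the circuit reduces to the remaining gates.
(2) The expectation value of YIZX is 0.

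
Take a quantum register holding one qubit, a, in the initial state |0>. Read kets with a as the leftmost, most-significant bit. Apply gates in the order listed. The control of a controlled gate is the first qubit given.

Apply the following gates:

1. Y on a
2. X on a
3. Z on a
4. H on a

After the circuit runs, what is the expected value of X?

In the final state, X has expectation 1.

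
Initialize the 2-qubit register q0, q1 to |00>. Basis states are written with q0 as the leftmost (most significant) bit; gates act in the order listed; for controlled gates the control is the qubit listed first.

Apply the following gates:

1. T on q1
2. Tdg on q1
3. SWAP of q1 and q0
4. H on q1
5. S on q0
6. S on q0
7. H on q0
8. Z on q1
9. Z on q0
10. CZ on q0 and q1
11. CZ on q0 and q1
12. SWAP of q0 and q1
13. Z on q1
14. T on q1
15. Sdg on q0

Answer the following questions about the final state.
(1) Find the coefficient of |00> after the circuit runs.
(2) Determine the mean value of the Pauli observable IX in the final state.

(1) The amplitude on |00> is 1/2. Key observation: steps 10-11 multiply out to the identity, so the circuit reduces to the remaining gates.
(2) The expectation value of IX is sqrt(2)/2.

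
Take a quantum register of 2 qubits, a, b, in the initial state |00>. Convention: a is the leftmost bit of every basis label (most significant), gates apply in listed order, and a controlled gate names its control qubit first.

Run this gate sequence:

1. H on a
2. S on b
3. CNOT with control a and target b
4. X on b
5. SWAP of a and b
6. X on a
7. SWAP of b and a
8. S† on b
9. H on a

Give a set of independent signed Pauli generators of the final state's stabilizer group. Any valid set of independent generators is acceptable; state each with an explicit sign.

One valid set of independent stabilizer generators is +XZ, -ZY (any independent generating set of the same group is equally correct).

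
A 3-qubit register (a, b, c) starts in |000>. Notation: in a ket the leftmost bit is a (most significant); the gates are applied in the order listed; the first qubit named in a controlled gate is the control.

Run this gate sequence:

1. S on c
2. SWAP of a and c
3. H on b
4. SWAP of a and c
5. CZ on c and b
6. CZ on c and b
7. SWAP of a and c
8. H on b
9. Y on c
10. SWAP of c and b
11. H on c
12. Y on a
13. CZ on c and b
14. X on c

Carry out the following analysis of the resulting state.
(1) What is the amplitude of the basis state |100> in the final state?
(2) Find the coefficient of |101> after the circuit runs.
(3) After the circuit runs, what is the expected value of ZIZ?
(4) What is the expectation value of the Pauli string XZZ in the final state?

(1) The amplitude on |100> is 0. Key observation: gates 3-8 undo each other exactly, leaving only the rest of the circuit to track.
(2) The amplitude on |101> is 0.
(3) The expectation value of ZIZ is 0.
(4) In the final state, XZZ has expectation 0.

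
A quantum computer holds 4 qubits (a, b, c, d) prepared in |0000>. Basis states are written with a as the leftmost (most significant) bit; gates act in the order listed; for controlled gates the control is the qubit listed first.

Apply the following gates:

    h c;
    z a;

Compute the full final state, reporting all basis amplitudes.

The resulting statevector has amplitude sqrt(2)/2 on |0000>, sqrt(2)/2 on |0010>, and 0 on every other basis state.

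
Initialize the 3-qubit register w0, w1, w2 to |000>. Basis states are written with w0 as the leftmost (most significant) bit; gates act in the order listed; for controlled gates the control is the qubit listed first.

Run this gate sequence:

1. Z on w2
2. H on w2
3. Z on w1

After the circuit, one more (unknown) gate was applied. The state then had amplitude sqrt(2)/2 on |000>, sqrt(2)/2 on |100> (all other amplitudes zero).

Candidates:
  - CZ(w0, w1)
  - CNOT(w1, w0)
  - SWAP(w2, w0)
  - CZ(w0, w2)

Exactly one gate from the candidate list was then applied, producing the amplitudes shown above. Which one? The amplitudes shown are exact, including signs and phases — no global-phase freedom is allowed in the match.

The unique candidate consistent with the amplitudes is SWAP(w2, w0).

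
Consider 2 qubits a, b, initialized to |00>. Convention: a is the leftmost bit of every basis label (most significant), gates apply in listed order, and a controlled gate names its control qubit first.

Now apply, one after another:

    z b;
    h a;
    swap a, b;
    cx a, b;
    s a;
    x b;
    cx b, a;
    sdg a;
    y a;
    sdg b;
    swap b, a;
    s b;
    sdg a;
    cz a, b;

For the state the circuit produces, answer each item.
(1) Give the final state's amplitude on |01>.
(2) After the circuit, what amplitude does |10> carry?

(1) The amplitude on |01> is -sqrt(2)/2.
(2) The amplitude on |10> is sqrt(2)/2.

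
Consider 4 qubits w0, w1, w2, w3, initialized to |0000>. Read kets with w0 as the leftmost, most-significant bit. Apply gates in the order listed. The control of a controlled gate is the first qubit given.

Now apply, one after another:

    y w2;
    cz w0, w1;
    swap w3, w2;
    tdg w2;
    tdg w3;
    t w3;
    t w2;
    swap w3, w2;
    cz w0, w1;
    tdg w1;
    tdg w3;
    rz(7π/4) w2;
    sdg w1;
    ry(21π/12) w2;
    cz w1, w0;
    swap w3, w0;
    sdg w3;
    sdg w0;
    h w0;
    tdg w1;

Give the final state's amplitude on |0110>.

The amplitude on |0110> is 0. Key observation: steps 2-9 multiply out to the identity, so the circuit reduces to the remaining gates.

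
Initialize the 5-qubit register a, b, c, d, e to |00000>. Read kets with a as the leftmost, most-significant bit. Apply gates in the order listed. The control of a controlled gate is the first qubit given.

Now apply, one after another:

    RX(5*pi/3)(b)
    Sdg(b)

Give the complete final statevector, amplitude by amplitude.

After the circuit, the state carries amplitude -sqrt(3)/2 on |00000>, -1/2 on |01000>, and 0 on every other basis state.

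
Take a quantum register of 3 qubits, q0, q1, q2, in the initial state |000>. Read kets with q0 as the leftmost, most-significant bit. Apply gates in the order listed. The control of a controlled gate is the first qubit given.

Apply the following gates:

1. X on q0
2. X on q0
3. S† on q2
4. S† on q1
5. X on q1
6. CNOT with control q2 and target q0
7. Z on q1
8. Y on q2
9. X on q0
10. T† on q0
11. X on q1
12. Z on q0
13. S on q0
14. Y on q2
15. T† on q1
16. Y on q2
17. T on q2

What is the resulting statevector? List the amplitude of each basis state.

The final amplitudes are -1 on |101>, and 0 on every other basis state.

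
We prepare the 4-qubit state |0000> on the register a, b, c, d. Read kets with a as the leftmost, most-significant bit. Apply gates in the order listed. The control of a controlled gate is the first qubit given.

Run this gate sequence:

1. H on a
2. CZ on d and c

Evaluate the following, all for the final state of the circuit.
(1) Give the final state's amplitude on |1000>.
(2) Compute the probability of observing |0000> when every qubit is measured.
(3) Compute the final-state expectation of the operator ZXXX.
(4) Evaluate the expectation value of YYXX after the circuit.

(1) The amplitude on |1000> is sqrt(2)/2.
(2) Outcome |0000> occurs with probability 1/2.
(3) The expectation value of ZXXX is 0.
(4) In the final state, YYXX has expectation 0.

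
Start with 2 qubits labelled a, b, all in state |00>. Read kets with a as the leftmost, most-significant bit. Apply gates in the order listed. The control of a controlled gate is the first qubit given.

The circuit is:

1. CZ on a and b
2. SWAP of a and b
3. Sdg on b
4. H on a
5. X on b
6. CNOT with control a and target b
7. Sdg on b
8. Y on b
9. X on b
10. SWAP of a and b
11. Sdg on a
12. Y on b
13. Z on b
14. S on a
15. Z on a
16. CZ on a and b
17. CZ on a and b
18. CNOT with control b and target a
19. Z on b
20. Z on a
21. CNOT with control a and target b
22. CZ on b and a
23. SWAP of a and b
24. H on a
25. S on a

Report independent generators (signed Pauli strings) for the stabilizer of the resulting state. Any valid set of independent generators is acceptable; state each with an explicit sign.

One valid set of independent stabilizer generators is +XI, +IZ (any independent generating set of the same group is equally correct).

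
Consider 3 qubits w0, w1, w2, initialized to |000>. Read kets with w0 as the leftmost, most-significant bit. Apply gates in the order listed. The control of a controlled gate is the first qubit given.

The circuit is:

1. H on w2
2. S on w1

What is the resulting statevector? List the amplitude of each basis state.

The final amplitudes are sqrt(2)/2 on |000>, sqrt(2)/2 on |001>, and 0 on every other basis state.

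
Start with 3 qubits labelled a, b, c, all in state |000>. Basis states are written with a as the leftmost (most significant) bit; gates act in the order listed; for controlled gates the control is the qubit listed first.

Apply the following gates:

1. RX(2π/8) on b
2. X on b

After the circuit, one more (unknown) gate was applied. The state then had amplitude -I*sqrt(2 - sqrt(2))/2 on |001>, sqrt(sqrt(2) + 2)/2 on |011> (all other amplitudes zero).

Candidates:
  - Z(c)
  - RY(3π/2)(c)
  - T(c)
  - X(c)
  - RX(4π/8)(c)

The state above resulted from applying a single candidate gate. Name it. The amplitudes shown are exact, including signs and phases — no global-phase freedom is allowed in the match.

The unique candidate consistent with the amplitudes is X(c).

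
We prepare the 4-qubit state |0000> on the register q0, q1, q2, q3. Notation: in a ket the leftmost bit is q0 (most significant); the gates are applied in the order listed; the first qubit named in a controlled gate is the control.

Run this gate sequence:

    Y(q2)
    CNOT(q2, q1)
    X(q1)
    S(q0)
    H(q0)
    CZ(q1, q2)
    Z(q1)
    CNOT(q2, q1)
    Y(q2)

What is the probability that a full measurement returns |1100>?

The probability of measuring |1100> is 1/2.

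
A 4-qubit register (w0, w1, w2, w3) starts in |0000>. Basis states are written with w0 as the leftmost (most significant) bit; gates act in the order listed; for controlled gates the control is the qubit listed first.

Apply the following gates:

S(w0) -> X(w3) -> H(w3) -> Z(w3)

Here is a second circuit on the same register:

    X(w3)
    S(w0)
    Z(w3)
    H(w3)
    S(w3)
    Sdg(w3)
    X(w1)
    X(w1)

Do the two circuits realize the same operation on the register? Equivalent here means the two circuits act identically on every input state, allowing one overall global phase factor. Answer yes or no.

No: there is an input state on which the two circuits produce genuinely different outputs (not merely differing by a phase).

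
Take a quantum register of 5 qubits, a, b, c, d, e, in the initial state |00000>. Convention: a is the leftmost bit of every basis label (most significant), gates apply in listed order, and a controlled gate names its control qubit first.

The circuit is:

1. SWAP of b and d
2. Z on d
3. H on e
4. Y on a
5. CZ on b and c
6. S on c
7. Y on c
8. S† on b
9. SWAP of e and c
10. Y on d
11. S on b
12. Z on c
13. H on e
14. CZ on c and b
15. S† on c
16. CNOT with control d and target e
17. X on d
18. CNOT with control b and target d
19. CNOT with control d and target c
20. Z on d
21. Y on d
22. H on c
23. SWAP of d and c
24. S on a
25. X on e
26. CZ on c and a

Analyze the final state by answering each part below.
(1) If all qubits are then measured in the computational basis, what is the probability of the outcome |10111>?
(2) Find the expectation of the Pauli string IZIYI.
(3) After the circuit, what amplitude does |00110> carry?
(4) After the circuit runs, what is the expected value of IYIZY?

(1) A full measurement returns |10111> with probability 1/4.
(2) In the final state, IZIYI has expectation -1.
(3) |00110> carries amplitude 0 in the final state.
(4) In the final state, IYIZY has expectation 0.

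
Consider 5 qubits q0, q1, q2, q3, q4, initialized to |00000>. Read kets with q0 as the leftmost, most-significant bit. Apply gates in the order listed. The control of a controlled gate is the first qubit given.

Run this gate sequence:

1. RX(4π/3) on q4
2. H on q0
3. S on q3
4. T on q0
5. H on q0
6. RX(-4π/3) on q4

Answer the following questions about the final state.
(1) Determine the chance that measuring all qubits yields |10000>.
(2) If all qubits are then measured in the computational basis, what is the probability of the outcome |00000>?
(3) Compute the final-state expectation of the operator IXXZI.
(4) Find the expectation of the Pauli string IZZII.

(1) The probability of measuring |10000> is 1/2 - sqrt(2)/4.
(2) Outcome |00000> occurs with probability sqrt(2)/4 + 1/2.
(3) The expectation value of IXXZI is 0.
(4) In the final state, IZZII has expectation 1.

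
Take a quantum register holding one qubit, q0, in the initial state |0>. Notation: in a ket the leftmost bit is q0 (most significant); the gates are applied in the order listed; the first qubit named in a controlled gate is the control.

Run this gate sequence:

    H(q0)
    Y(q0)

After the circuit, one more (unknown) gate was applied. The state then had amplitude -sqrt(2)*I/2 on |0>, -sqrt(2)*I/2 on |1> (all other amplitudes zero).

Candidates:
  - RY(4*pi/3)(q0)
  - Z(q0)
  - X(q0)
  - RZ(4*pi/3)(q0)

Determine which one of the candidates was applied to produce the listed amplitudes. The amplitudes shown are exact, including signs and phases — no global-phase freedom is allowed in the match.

The unique candidate consistent with the amplitudes is Z(q0).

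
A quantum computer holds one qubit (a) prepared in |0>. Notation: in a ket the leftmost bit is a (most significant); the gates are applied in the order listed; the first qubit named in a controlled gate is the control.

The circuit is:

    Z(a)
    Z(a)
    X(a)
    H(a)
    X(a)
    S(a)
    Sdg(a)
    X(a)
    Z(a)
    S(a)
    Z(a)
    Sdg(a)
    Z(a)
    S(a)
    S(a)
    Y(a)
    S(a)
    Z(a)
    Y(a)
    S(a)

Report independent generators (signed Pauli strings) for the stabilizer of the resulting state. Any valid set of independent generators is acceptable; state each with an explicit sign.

The final state is stabilized by the group generated by +X; other independent generating sets are equally valid. Key observation: steps 5-8 multiply out to the identity, so the circuit reduces to the remaining gates.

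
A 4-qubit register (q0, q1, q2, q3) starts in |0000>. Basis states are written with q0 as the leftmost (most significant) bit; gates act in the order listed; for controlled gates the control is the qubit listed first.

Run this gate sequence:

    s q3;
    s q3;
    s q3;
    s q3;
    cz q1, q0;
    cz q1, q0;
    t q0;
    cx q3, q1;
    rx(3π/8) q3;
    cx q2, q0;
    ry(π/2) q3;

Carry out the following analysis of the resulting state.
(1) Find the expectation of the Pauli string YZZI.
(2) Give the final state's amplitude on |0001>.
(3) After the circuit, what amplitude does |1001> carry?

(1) The expectation value of YZZI is 0. Key observation: steps 1-4 multiply out to the identity, so the circuit reduces to the remaining gates.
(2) The final state's coefficient on |0001> equals -sqrt(2)*exp(13*I*pi/16)/2.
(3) |1001> carries amplitude 0 in the final state.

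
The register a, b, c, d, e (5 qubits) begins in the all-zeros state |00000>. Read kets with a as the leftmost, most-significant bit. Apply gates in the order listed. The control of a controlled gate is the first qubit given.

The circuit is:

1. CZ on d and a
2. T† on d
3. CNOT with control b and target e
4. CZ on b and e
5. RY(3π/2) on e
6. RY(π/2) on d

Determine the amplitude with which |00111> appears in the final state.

The amplitude on |00111> is 0.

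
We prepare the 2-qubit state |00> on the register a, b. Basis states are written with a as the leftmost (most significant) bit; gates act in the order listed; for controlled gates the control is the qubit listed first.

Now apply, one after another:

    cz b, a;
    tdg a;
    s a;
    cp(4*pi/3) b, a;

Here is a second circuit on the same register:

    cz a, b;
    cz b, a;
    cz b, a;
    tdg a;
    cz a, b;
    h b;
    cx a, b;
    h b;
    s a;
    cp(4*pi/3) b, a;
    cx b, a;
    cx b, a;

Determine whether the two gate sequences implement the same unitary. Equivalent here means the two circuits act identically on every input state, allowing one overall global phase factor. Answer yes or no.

Yes — the two circuits implement the same unitary up to a global phase.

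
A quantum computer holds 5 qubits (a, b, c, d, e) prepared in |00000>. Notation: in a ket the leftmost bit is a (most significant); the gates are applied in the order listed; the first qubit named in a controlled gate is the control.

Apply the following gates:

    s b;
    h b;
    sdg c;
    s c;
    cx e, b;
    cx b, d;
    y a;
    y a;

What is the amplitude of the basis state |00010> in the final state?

The amplitude on |00010> is 0.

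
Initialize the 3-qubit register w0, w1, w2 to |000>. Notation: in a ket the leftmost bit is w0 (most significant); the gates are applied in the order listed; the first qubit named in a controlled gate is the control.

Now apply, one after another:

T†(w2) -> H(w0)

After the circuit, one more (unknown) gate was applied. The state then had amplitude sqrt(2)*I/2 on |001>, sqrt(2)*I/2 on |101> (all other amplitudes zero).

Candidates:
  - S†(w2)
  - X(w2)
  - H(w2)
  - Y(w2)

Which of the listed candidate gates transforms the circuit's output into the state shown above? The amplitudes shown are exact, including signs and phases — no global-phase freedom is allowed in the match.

It was Y(w2) that produced the state shown.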